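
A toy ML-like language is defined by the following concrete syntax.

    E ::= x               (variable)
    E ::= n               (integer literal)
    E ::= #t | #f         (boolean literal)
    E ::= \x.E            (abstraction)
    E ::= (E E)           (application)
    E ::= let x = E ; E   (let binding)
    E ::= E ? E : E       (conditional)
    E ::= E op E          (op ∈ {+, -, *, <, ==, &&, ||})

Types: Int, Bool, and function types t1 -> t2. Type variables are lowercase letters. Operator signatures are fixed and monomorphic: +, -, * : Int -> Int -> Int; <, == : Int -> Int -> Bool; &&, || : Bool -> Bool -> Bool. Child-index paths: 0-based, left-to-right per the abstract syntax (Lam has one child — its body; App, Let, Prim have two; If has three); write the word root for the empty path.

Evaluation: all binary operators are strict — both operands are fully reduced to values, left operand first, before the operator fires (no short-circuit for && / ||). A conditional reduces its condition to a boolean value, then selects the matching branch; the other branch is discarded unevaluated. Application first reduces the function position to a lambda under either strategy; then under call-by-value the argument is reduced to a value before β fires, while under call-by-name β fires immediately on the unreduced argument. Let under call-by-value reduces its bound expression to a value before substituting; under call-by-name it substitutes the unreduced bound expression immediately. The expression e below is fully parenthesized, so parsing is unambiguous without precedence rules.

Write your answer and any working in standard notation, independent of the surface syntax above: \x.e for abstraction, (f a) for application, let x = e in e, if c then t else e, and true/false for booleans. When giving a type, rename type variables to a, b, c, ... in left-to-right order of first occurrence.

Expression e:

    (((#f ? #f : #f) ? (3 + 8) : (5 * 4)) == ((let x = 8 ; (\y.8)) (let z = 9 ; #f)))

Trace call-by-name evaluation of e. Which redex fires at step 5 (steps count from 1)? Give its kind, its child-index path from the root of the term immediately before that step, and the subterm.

Answer: beta at 1 : ((\y.8) (let z = 9 in false))

Working:
step 0: ((if (if false then false else false) then (3 + 8) else (5 * 4)) == ((let x = 8 in (\y.8)) (let z = 9 in false)))
step 1: [if@0.0] ((if false then (3 + 8) else (5 * 4)) == ((let x = 8 in (\y.8)) (let z = 9 in false)))
step 2: [if@0] ((5 * 4) == ((let x = 8 in (\y.8)) (let z = 9 in false)))
step 3: [delta@0] (20 == ((let x = 8 in (\y.8)) (let z = 9 in false)))
step 4: [let@1.0] (20 == ((\y.8) (let z = 9 in false)))
step 5: [beta@1] (20 == 8)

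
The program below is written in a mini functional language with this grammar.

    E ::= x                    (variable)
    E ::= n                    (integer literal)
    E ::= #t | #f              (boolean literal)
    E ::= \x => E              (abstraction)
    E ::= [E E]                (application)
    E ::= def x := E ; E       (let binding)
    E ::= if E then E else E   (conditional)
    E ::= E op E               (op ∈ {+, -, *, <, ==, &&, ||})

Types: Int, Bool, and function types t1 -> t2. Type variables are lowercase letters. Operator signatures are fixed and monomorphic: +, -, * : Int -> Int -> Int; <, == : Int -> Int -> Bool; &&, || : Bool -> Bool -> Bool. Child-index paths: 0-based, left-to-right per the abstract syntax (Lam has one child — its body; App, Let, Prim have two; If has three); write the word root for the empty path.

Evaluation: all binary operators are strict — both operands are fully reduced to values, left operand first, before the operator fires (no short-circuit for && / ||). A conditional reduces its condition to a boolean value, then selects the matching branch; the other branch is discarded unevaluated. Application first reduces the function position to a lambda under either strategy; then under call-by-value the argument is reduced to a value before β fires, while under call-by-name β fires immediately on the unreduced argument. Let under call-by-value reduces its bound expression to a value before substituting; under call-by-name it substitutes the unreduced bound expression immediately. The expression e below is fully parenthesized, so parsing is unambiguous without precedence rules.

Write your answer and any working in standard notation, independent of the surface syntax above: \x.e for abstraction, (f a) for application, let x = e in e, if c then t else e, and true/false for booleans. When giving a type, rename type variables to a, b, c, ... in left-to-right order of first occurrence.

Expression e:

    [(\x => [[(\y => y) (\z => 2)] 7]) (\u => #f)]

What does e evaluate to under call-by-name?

Trace:
step 0: ((\x.(((\y.y) (\z.2)) 7)) (\u.false))
step 1: [beta@root] (((\y.y) (\z.2)) 7)
step 2: [beta@0] ((\z.2) 7)
step 3: [beta@root] 2

Answer: 2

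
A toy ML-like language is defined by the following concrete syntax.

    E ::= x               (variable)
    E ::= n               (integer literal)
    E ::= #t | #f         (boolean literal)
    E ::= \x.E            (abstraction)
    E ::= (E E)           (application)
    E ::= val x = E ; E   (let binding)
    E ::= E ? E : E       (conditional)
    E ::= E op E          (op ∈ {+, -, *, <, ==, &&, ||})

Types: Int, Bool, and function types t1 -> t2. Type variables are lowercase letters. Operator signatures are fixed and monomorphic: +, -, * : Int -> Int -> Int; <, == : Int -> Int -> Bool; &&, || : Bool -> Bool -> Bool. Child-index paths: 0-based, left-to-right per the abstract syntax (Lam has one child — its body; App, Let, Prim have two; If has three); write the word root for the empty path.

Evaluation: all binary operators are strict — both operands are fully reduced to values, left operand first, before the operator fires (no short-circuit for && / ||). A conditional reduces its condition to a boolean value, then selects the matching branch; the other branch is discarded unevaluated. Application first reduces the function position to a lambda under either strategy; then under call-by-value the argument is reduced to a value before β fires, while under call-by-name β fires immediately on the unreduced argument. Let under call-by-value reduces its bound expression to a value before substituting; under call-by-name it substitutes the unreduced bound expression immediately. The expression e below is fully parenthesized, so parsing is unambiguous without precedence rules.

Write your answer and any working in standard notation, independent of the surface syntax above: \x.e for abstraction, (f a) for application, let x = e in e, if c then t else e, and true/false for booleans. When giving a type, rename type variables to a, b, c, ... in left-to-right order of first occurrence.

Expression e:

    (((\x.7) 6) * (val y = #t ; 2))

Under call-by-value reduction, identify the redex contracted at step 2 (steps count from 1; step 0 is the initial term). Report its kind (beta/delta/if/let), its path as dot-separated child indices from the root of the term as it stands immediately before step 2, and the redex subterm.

Answer: let at 1 : (let y = true in 2)

Trace:
step 0: (((\x.7) 6) * (let y = true in 2))
step 1: [beta@0] (7 * (let y = true in 2))
step 2: [let@1] (7 * 2)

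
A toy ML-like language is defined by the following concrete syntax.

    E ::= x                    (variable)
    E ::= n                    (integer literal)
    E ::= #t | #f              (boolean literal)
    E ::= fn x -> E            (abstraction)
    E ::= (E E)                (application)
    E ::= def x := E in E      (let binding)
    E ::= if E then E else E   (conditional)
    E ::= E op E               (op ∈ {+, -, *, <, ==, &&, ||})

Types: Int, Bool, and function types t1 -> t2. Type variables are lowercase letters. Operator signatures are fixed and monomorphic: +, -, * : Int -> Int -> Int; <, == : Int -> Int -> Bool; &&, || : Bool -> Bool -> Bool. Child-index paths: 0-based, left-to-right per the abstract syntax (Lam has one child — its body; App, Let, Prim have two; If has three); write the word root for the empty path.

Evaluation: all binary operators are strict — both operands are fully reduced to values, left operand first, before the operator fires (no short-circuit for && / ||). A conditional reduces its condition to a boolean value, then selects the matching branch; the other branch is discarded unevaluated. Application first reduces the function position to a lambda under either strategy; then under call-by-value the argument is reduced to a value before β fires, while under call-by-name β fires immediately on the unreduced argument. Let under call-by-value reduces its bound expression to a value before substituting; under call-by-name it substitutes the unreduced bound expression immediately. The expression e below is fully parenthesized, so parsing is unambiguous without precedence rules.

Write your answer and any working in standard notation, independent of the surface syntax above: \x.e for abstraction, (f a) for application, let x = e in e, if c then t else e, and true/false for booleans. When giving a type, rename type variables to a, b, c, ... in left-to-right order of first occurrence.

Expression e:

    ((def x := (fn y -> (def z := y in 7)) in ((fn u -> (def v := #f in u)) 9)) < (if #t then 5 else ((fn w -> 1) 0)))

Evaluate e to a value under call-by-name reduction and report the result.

Answer: false

Trace:
step 0: ((let x = (\y.(let z = y in 7)) in ((\u.(let v = false in u)) 9)) < (if true then 5 else ((\w.1) 0)))
step 1: [let@0] (((\u.(let v = false in u)) 9) < (if true then 5 else ((\w.1) 0)))
step 2: [beta@0] ((let v = false in 9) < (if true then 5 else ((\w.1) 0)))
step 3: [let@0] (9 < (if true then 5 else ((\w.1) 0)))
step 4: [if@1] (9 < 5)
step 5: [delta@root] false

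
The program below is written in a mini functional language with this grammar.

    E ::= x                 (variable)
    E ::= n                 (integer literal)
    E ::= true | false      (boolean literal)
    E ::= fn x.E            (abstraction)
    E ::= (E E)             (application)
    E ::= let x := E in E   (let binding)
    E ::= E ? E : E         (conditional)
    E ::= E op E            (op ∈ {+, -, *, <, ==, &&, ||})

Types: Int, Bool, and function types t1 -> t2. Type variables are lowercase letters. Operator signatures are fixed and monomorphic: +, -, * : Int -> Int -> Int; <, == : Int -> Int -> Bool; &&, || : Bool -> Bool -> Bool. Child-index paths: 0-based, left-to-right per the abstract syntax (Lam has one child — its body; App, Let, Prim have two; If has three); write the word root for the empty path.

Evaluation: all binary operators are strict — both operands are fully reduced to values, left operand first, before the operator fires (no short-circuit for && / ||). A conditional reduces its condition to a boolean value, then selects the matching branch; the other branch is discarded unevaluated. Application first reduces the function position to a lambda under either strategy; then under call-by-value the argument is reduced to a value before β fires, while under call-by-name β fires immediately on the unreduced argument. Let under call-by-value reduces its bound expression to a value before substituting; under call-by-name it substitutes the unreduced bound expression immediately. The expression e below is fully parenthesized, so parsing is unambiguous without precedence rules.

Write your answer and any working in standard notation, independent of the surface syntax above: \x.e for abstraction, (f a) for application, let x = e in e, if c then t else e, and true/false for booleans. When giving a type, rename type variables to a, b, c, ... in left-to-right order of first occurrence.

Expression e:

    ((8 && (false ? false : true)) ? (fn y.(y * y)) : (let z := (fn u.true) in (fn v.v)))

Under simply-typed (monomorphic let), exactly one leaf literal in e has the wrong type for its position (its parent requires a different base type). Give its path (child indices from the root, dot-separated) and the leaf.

Answer: 0.0 : 8

Trace:
  unify Int ~ Bool
  FAIL: mismatch Int ~ Bool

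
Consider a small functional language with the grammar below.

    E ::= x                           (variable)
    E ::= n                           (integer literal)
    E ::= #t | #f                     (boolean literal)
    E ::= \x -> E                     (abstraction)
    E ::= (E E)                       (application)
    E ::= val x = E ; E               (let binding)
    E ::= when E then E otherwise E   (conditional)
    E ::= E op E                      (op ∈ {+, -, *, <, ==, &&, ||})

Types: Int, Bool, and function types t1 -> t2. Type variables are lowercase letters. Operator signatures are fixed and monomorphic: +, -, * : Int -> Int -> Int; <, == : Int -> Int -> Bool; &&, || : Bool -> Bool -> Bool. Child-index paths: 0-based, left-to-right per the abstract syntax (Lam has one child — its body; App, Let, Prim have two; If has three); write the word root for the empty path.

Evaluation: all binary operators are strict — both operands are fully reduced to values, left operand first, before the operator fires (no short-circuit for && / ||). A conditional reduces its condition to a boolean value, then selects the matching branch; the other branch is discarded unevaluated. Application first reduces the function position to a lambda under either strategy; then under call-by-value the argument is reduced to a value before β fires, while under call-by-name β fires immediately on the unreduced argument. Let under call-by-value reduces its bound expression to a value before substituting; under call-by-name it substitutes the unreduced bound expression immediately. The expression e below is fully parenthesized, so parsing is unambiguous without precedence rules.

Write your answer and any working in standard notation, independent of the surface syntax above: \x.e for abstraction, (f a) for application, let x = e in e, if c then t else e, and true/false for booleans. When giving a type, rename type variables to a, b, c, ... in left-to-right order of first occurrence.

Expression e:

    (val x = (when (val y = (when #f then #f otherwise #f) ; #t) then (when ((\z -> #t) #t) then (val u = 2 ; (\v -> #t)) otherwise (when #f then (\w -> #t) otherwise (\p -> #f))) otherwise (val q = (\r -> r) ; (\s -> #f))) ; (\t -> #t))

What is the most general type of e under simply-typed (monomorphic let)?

Answer: a -> Bool

Working:
  unify Bool ~ Bool
  unify Bool ~ Bool
let y : Bool
  unify Bool ~ Bool
\z._ : a -> Bool
  unify a -> Bool ~ Bool -> b
  unify a ~ Bool
  unify Bool ~ b
_ _ : Bool
  unify Bool ~ Bool
let u : Int
\v._ : c -> Bool
  unify Bool ~ Bool
\w._ : d -> Bool
\p._ : e -> Bool
  unify d -> Bool ~ e -> Bool
  unify d ~ e
  unify Bool ~ Bool
  unify c -> Bool ~ e -> Bool
  unify c ~ e
  unify Bool ~ Bool
r : f
\r._ : f -> f
let q : f -> f
\s._ : g -> Bool
  unify e -> Bool ~ g -> Bool
  unify e ~ g
  unify Bool ~ Bool
let x : g -> Bool
\t._ : h -> Bool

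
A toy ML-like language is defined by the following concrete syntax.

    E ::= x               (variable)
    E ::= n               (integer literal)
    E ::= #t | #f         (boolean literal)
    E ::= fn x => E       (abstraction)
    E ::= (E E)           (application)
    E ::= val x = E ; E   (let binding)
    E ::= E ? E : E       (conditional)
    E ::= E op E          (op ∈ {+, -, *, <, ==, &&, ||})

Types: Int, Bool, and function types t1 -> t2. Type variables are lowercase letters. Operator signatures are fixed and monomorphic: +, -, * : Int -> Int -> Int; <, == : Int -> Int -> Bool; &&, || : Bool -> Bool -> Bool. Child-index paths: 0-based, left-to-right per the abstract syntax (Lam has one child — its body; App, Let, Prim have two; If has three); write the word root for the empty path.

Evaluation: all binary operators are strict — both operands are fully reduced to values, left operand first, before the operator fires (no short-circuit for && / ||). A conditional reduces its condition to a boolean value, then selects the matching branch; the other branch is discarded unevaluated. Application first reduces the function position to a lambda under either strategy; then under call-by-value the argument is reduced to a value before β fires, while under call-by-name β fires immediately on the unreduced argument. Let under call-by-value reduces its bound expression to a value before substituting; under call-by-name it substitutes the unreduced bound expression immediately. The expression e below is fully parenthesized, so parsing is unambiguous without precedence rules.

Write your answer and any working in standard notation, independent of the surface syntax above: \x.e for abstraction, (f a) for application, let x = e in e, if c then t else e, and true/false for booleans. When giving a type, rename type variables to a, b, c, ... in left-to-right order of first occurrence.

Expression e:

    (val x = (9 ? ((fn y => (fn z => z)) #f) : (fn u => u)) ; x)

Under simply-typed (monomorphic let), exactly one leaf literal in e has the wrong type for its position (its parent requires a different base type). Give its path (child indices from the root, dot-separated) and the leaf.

Derivation:
  unify Int ~ Bool
  FAIL: mismatch Int ~ Bool

Answer: 0.0 : 9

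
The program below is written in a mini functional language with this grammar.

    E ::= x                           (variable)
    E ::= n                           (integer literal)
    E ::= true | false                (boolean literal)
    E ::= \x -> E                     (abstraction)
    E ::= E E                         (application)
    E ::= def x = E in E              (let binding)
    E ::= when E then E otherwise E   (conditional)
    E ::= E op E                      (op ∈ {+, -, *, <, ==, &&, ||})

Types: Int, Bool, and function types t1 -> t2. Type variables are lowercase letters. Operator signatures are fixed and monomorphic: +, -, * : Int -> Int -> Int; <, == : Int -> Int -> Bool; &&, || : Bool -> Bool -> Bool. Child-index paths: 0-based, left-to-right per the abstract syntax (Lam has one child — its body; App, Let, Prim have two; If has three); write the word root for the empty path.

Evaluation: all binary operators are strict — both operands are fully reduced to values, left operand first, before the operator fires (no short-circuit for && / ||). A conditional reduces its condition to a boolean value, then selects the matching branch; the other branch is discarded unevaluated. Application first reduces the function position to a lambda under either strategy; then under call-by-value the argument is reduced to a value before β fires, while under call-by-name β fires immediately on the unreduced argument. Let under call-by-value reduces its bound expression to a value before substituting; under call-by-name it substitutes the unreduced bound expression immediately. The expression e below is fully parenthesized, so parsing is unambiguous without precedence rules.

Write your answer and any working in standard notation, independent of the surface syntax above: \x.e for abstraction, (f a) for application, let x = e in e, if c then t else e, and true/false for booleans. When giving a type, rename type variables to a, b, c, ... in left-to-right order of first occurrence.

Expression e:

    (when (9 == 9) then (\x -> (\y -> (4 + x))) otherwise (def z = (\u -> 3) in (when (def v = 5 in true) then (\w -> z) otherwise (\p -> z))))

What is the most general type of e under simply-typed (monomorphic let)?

Answer: Int -> a -> Int

Derivation:
  unify Int ~ Int
  unify Int ~ Int
  unify Bool ~ Bool
  unify Int ~ Int
x : a
  unify a ~ Int
\y._ : b -> Int
\x._ : Int -> b -> Int
\u._ : c -> Int
let z : c -> Int
let v : Int
  unify Bool ~ Bool
z : c -> Int
\w._ : d -> c -> Int
z : c -> Int
\p._ : e -> c -> Int
  unify d -> c -> Int ~ e -> c -> Int
  unify d ~ e
  unify c -> Int ~ c -> Int
  unify c ~ c
  unify Int ~ Int
  unify Int -> b -> Int ~ e -> c -> Int
  unify Int ~ e
  unify b -> Int ~ c -> Int
  unify b ~ c
  unify Int ~ Int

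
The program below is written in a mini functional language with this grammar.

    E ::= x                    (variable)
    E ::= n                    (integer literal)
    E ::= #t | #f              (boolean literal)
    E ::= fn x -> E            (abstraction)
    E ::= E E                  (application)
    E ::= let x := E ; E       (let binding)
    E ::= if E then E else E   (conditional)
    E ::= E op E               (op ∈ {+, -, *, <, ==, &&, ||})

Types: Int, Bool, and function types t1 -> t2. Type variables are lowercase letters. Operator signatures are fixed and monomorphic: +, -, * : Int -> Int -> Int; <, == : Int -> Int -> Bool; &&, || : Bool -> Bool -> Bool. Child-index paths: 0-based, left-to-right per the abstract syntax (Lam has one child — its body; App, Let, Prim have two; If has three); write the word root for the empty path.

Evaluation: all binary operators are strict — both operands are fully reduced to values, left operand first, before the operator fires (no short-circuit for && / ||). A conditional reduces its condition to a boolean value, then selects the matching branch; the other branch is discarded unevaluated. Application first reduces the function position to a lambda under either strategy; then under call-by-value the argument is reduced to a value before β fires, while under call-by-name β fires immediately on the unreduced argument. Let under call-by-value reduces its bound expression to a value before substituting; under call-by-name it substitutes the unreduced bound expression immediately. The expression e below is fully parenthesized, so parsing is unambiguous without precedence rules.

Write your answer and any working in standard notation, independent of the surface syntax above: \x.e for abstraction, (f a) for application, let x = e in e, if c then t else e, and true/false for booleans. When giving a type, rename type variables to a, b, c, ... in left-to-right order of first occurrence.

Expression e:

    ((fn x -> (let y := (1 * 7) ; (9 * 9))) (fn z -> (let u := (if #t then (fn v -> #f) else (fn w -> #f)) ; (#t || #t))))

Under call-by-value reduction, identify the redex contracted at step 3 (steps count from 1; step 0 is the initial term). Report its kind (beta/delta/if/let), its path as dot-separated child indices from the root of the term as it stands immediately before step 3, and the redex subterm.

Derivation:
step 0: ((\x.(let y = (1 * 7) in (9 * 9))) (\z.(let u = (if true then (\v.false) else (\w.false)) in (true || true))))
step 1: [beta@root] (let y = (1 * 7) in (9 * 9))
step 2: [delta@0] (let y = 7 in (9 * 9))
step 3: [let@root] (9 * 9)

Answer: let at root : (let y = 7 in (9 * 9))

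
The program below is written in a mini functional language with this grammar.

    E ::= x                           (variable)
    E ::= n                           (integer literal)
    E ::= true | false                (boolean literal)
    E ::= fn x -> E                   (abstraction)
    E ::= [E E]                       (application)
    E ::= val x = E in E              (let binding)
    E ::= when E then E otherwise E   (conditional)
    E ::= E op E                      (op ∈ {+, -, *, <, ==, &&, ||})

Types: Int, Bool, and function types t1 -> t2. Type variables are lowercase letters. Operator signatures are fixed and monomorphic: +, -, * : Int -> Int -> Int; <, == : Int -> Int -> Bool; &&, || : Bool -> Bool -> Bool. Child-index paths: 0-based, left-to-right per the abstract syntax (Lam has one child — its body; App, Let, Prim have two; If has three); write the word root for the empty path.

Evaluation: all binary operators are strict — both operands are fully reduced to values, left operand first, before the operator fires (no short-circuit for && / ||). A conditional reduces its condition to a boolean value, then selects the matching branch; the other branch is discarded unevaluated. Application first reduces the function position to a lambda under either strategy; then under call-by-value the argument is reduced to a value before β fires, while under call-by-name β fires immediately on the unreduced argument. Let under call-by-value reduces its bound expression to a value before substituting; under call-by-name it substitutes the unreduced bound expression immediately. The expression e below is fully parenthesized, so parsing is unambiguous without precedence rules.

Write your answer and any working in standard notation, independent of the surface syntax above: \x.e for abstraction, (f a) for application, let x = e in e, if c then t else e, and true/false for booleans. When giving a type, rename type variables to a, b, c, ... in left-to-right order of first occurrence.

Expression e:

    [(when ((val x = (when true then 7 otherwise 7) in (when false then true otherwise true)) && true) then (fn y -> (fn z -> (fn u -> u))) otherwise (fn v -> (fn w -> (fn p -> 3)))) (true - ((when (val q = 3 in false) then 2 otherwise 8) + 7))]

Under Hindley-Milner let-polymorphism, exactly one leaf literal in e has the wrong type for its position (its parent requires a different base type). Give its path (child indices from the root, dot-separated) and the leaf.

Answer: 1.0 : true

Trace:
  unify Bool ~ Bool
  unify Int ~ Int
let x : Int
  unify Bool ~ Bool
  unify Bool ~ Bool
  unify Bool ~ Bool
  unify Bool ~ Bool
  unify Bool ~ Bool
u : c
\u._ : c -> c
\z._ : b -> c -> c
\y._ : a -> b -> c -> c
\p._ : f -> Int
\w._ : e -> f -> Int
\v._ : d -> e -> f -> Int
  unify a -> b -> c -> c ~ d -> e -> f -> Int
  unify a ~ d
  unify b -> c -> c ~ e -> f -> Int
  unify b ~ e
  unify c -> c ~ f -> Int
  unify c ~ f
  unify f ~ Int
  unify Bool ~ Int
  FAIL: mismatch Bool ~ Int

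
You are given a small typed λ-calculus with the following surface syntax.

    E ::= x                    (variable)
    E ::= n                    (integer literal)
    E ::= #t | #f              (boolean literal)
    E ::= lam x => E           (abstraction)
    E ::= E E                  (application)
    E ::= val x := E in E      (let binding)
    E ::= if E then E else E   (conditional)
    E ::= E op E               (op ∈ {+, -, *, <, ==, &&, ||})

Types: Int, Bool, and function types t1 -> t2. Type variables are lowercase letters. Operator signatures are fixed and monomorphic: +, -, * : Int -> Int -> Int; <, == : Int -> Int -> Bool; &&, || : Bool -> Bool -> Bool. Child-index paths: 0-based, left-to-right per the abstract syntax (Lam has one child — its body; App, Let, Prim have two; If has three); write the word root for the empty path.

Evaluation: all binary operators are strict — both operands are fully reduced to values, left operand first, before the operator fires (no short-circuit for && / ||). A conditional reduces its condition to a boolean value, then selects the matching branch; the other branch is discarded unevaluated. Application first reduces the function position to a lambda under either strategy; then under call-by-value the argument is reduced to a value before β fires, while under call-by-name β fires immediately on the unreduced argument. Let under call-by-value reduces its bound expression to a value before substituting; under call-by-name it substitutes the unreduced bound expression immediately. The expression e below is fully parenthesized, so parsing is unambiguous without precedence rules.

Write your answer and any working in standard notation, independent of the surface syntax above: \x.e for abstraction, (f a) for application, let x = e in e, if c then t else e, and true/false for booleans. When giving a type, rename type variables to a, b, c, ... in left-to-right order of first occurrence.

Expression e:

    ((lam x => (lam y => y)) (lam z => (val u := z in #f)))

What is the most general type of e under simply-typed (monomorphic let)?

Answer: a -> a

Derivation:
y : b
\y._ : b -> b
\x._ : a -> b -> b
z : c
let u : c
\z._ : c -> Bool
  unify a -> b -> b ~ (c -> Bool) -> d
  unify a ~ c -> Bool
  unify b -> b ~ d
_ _ : b -> b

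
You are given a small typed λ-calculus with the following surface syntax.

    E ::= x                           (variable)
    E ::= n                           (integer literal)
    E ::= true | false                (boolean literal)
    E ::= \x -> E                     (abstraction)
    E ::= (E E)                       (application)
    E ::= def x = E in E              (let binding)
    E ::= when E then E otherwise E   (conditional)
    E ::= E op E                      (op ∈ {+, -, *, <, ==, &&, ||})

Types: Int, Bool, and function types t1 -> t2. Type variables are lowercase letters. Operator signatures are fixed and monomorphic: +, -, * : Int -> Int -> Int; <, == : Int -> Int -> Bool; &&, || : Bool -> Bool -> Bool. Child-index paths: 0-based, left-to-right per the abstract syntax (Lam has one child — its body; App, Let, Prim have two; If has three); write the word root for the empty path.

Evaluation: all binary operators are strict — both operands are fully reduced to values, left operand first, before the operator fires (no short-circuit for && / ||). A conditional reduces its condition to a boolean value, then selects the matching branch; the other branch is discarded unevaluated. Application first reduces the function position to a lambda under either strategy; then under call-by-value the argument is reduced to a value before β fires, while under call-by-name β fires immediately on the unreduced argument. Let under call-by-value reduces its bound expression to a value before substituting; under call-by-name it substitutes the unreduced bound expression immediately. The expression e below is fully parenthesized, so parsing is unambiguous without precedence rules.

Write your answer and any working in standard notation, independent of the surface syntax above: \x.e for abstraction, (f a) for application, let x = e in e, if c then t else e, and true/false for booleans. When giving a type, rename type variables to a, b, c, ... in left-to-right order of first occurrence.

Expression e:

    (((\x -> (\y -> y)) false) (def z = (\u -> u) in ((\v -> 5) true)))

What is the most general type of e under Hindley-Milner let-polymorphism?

Trace:
y : b
\y._ : b -> b
\x._ : a -> b -> b
  unify a -> b -> b ~ Bool -> c
  unify a ~ Bool
  unify b -> b ~ c
_ _ : b -> b
u : d
\u._ : d -> d
let z : forall. d -> d
\v._ : e -> Int
  unify e -> Int ~ Bool -> f
  unify e ~ Bool
  unify Int ~ f
_ _ : Int
  unify b -> b ~ Int -> g
  unify b ~ Int
  unify Int ~ g
_ _ : Int

Answer: Int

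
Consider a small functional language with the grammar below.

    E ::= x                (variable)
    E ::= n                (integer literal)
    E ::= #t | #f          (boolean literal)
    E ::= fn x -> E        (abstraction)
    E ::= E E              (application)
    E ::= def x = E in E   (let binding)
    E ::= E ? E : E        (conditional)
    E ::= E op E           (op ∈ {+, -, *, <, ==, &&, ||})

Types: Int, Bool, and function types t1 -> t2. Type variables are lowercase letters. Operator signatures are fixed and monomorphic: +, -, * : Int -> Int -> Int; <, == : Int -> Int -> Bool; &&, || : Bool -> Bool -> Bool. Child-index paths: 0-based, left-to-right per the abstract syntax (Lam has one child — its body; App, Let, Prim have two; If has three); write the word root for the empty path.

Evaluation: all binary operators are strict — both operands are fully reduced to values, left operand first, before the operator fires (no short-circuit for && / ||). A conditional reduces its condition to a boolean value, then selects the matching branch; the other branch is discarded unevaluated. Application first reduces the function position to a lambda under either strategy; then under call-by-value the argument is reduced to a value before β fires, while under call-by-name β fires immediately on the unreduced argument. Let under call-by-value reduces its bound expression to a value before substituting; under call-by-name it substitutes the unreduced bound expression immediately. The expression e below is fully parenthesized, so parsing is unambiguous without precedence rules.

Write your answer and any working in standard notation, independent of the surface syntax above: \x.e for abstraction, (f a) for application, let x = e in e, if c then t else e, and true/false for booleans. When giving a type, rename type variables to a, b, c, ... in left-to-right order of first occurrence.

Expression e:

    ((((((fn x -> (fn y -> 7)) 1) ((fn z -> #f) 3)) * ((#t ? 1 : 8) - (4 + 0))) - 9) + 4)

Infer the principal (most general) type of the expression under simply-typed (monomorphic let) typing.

Answer: Int

Derivation:
\y._ : b -> Int
\x._ : a -> b -> Int
  unify a -> b -> Int ~ Int -> c
  unify a ~ Int
  unify b -> Int ~ c
_ _ : b -> Int
\z._ : d -> Bool
  unify d -> Bool ~ Int -> e
  unify d ~ Int
  unify Bool ~ e
_ _ : Bool
  unify b -> Int ~ Bool -> f
  unify b ~ Bool
  unify Int ~ f
_ _ : Int
  unify Int ~ Int
  unify Bool ~ Bool
  unify Int ~ Int
  unify Int ~ Int
  unify Int ~ Int
  unify Int ~ Int
  unify Int ~ Int
  unify Int ~ Int
  unify Int ~ Int
  unify Int ~ Int
  unify Int ~ Int
  unify Int ~ Int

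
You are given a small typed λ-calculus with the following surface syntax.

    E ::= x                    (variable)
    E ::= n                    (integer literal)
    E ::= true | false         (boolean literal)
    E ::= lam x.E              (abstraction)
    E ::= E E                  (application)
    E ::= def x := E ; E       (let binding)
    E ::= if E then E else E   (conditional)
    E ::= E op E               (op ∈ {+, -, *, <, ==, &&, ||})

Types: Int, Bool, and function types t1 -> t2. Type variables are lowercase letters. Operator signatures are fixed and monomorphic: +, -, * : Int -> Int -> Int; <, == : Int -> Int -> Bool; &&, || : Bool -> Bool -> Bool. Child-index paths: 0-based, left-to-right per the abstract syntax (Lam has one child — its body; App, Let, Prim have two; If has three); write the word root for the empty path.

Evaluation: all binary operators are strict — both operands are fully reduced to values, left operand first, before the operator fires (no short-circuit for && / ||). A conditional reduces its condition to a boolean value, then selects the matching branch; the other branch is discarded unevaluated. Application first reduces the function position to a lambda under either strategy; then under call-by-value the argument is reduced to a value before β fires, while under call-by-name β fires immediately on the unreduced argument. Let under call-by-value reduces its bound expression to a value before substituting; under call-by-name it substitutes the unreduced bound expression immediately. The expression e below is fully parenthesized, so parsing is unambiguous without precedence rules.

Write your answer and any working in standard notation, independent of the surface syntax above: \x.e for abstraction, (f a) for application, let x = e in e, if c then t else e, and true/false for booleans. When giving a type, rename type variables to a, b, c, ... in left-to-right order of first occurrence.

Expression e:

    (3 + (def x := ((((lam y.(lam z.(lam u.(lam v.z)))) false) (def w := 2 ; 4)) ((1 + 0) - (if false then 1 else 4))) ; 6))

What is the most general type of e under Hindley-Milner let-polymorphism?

Trace:
  unify Int ~ Int
z : b
\v._ : d -> b
\u._ : c -> d -> b
\z._ : b -> c -> d -> b
\y._ : a -> b -> c -> d -> b
  unify a -> b -> c -> d -> b ~ Bool -> e
  unify a ~ Bool
  unify b -> c -> d -> b ~ e
_ _ : b -> c -> d -> b
let w : Int
  unify b -> c -> d -> b ~ Int -> f
  unify b ~ Int
  unify c -> d -> Int ~ f
_ _ : c -> d -> Int
  unify Int ~ Int
  unify Int ~ Int
  unify Int ~ Int
  unify Bool ~ Bool
  unify Int ~ Int
  unify Int ~ Int
  unify c -> d -> Int ~ Int -> g
  unify c ~ Int
  unify d -> Int ~ g
_ _ : d -> Int
let x : forall. d -> Int
  unify Int ~ Int

Answer: Int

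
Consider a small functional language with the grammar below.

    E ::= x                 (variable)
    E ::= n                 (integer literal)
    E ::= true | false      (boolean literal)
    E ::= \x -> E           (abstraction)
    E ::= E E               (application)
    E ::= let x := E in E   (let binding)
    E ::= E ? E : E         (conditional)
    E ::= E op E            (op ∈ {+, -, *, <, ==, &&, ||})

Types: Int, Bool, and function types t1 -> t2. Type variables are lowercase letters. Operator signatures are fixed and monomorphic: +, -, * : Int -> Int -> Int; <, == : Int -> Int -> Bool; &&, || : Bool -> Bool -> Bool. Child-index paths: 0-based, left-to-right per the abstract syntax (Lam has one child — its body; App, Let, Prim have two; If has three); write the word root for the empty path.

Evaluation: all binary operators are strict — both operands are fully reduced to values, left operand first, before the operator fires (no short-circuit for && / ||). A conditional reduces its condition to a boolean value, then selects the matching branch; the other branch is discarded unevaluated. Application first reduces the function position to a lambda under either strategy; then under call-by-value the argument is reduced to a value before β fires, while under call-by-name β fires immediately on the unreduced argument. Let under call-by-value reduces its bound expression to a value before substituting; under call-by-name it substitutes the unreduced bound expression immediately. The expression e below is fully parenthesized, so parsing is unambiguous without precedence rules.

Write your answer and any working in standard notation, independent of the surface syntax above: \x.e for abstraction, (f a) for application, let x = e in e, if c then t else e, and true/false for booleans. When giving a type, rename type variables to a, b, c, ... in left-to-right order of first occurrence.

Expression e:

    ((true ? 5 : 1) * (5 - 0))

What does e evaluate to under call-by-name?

Answer: 25

Trace:
step 0: ((if true then 5 else 1) * (5 - 0))
step 1: [if@0] (5 * (5 - 0))
step 2: [delta@1] (5 * 5)
step 3: [delta@root] 25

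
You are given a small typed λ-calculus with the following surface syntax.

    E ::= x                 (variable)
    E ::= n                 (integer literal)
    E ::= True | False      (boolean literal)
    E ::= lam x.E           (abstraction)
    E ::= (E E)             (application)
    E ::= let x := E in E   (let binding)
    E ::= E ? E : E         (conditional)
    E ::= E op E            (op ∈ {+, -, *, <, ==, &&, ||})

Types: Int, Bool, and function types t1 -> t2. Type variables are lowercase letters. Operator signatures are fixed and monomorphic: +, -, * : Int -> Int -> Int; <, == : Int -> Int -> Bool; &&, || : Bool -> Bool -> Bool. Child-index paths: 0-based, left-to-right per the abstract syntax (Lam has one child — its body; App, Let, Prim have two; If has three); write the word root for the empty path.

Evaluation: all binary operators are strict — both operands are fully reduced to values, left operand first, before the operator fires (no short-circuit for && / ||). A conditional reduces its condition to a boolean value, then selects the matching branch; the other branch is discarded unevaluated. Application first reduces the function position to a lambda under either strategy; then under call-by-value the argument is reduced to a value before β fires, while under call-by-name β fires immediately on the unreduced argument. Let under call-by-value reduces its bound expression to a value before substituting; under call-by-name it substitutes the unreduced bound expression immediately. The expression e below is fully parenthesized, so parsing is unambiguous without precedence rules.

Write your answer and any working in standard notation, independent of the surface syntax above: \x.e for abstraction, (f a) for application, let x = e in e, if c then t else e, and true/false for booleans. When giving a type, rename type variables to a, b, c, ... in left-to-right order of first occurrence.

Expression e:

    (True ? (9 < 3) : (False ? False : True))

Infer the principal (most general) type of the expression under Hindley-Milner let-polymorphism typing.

Derivation:
  unify Bool ~ Bool
  unify Int ~ Int
  unify Int ~ Int
  unify Bool ~ Bool
  unify Bool ~ Bool
  unify Bool ~ Bool

Answer: Bool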